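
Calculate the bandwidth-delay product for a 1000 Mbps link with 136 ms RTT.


BDP = bandwidth * RTT
= 1000 Mbps * 136 ms
= 1000 * 1e6 * 136 / 1000 bits
= 136000000 bits
= 17000000 bytes
= 16601.5625 KB
BDP = 136000000 bits (17000000 bytes)


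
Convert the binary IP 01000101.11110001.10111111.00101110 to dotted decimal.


01000101 = 69
11110001 = 241
10111111 = 191
00101110 = 46
IP: 69.241.191.46


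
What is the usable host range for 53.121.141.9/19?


Network: 53.121.128.0
Broadcast: 53.121.159.255
First usable = network + 1
Last usable = broadcast - 1
Range: 53.121.128.1 to 53.121.159.254


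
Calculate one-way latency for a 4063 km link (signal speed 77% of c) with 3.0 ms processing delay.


Speed = 0.77 * 3e5 km/s = 231000 km/s
Propagation delay = 4063 / 231000 = 0.0176 s = 17.5887 ms
Processing delay = 3.0 ms
Total one-way latency = 20.5887 ms


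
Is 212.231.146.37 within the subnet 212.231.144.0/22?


Subnet network: 212.231.144.0
Test IP AND mask: 212.231.144.0
Yes, 212.231.146.37 is in 212.231.144.0/22


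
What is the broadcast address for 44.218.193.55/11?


Network: 44.192.0.0/11
Host bits = 21
Set all host bits to 1:
Broadcast: 44.223.255.255


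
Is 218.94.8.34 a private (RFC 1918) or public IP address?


RFC 1918 private ranges:
  10.0.0.0/8 (10.0.0.0 - 10.255.255.255)
  172.16.0.0/12 (172.16.0.0 - 172.31.255.255)
  192.168.0.0/16 (192.168.0.0 - 192.168.255.255)
Public (not in any RFC 1918 range)


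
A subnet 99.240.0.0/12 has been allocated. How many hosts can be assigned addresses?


Host bits = 32 - 12 = 20
Total addresses = 2^20 = 1048576
Usable = total - 2 (network and broadcast)
Usable hosts: 1048574


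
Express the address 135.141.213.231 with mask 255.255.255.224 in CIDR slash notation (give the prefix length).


Binary: 11111111.11111111.11111111.11100000
Count leading 1s
Prefix: /27


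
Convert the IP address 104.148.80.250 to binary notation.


104 = 01101000
148 = 10010100
80 = 01010000
250 = 11111010
Binary: 01101000.10010100.01010000.11111010


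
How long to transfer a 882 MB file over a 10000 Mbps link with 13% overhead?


Effective throughput = 10000 * (1 - 13/100) = 8700 Mbps
File size in Mb = 882 * 8 = 7056 Mb
Time = 7056 / 8700
Time = 0.811 seconds


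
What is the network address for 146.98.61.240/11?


IP:   10010010.01100010.00111101.11110000
Mask: 11111111.11100000.00000000.00000000
AND operation:
Net:  10010010.01100000.00000000.00000000
Network: 146.96.0.0/11


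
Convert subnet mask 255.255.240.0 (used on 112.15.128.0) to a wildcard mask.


Subnet mask: 255.255.240.0
Wildcard = 255.255.255.255 - subnet mask
255 - 255 = 0
255 - 255 = 0
255 - 240 = 15
255 - 0 = 255
Wildcard: 0.0.15.255


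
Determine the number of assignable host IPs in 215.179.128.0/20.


Host bits = 32 - 20 = 12
Total addresses = 2^12 = 4096
Usable = total - 2 (network and broadcast)
Usable hosts: 4094


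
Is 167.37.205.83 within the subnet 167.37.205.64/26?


Subnet network: 167.37.205.64
Test IP AND mask: 167.37.205.64
Yes, 167.37.205.83 is in 167.37.205.64/26


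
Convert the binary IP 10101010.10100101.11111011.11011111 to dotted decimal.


10101010 = 170
10100101 = 165
11111011 = 251
11011111 = 223
IP: 170.165.251.223


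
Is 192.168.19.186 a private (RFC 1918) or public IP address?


RFC 1918 private ranges:
  10.0.0.0/8 (10.0.0.0 - 10.255.255.255)
  172.16.0.0/12 (172.16.0.0 - 172.31.255.255)
  192.168.0.0/16 (192.168.0.0 - 192.168.255.255)
Private (in 192.168.0.0/16)


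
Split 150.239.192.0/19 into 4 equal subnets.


New prefix = 19 + 2 = 21
Each subnet has 2048 addresses
  150.239.192.0/21
  150.239.200.0/21
  150.239.208.0/21
  150.239.216.0/21
Subnets: 150.239.192.0/21, 150.239.200.0/21, 150.239.208.0/21, 150.239.216.0/21


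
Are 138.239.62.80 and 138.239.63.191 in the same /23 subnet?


Mask: 255.255.254.0
138.239.62.80 AND mask = 138.239.62.0
138.239.63.191 AND mask = 138.239.62.0
Yes, same subnet (138.239.62.0)


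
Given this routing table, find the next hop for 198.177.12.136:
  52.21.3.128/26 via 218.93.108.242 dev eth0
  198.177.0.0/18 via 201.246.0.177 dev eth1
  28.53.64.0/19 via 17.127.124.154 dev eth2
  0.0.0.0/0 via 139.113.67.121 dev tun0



Longest prefix match for 198.177.12.136:
  /26 52.21.3.128: no
  /18 198.177.0.0: MATCH
  /19 28.53.64.0: no
  /0 0.0.0.0: MATCH
Selected: next-hop 201.246.0.177 via eth1 (matched /18)


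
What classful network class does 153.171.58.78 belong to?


First octet: 153
Binary: 10011001
10xxxxxx -> Class B (128-191)
Class B, default mask 255.255.0.0 (/16)


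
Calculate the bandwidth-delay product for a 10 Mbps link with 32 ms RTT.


BDP = bandwidth * RTT
= 10 Mbps * 32 ms
= 10 * 1e6 * 32 / 1000 bits
= 320000 bits
= 40000 bytes
= 39.0625 KB
BDP = 320000 bits (40000 bytes)


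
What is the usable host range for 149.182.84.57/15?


Network: 149.182.0.0
Broadcast: 149.183.255.255
First usable = network + 1
Last usable = broadcast - 1
Range: 149.182.0.1 to 149.183.255.254


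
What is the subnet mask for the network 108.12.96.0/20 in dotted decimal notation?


/20 means 20 network bits, 12 host bits
Binary: 11111111111111111111000000000000
Mask: 255.255.240.0


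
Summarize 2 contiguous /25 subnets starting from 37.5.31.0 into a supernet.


Original prefix: /25
Number of subnets: 2 = 2^1
New prefix = 25 - 1 = 24
Supernet: 37.5.31.0/24


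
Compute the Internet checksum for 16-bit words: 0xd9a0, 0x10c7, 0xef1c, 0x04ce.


Sum all words (with carry folding):
+ 0xd9a0 = 0xd9a0
+ 0x10c7 = 0xea67
+ 0xef1c = 0xd984
+ 0x04ce = 0xde52
One's complement: ~0xde52
Checksum = 0x21ad


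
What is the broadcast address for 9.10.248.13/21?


Network: 9.10.248.0/21
Host bits = 11
Set all host bits to 1:
Broadcast: 9.10.255.255


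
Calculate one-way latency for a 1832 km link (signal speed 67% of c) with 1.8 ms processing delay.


Speed = 0.67 * 3e5 km/s = 201000 km/s
Propagation delay = 1832 / 201000 = 0.0091 s = 9.1144 ms
Processing delay = 1.8 ms
Total one-way latency = 10.9144 ms


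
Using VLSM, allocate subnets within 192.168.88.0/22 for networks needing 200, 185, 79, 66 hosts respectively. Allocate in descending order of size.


200 hosts -> /24 (254 usable): 192.168.88.0/24
185 hosts -> /24 (254 usable): 192.168.89.0/24
79 hosts -> /25 (126 usable): 192.168.90.0/25
66 hosts -> /25 (126 usable): 192.168.90.128/25
Allocation: 192.168.88.0/24 (200 hosts, 254 usable); 192.168.89.0/24 (185 hosts, 254 usable); 192.168.90.0/25 (79 hosts, 126 usable); 192.168.90.128/25 (66 hosts, 126 usable)


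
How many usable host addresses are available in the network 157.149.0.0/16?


Host bits = 32 - 16 = 16
Total addresses = 2^16 = 65536
Usable = total - 2 (network and broadcast)
Usable hosts: 65534


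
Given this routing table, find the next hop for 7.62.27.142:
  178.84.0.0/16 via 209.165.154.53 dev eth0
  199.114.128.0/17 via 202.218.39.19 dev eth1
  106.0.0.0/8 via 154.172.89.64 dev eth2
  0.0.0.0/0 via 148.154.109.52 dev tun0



Longest prefix match for 7.62.27.142:
  /16 178.84.0.0: no
  /17 199.114.128.0: no
  /8 106.0.0.0: no
  /0 0.0.0.0: MATCH
Selected: next-hop 148.154.109.52 via tun0 (matched /0)


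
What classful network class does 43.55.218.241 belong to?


First octet: 43
Binary: 00101011
0xxxxxxx -> Class A (1-126)
Class A, default mask 255.0.0.0 (/8)


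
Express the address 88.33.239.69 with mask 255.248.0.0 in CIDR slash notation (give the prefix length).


Binary: 11111111.11111000.00000000.00000000
Count leading 1s
Prefix: /13


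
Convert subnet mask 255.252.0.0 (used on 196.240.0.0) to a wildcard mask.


Subnet mask: 255.252.0.0
Wildcard = 255.255.255.255 - subnet mask
255 - 255 = 0
255 - 252 = 3
255 - 0 = 255
255 - 0 = 255
Wildcard: 0.3.255.255


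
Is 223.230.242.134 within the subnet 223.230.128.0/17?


Subnet network: 223.230.128.0
Test IP AND mask: 223.230.128.0
Yes, 223.230.242.134 is in 223.230.128.0/17


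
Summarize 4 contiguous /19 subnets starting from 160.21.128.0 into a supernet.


Original prefix: /19
Number of subnets: 4 = 2^2
New prefix = 19 - 2 = 17
Supernet: 160.21.128.0/17


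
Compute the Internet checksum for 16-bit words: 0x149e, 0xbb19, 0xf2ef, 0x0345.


Sum all words (with carry folding):
+ 0x149e = 0x149e
+ 0xbb19 = 0xcfb7
+ 0xf2ef = 0xc2a7
+ 0x0345 = 0xc5ec
One's complement: ~0xc5ec
Checksum = 0x3a13


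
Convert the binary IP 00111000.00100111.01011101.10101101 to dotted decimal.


00111000 = 56
00100111 = 39
01011101 = 93
10101101 = 173
IP: 56.39.93.173


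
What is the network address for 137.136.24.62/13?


IP:   10001001.10001000.00011000.00111110
Mask: 11111111.11111000.00000000.00000000
AND operation:
Net:  10001001.10001000.00000000.00000000
Network: 137.136.0.0/13


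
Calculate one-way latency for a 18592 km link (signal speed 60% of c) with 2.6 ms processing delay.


Speed = 0.6 * 3e5 km/s = 180000 km/s
Propagation delay = 18592 / 180000 = 0.1033 s = 103.2889 ms
Processing delay = 2.6 ms
Total one-way latency = 105.8889 ms


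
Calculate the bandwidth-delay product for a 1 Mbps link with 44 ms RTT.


BDP = bandwidth * RTT
= 1 Mbps * 44 ms
= 1 * 1e6 * 44 / 1000 bits
= 44000 bits
= 5500 bytes
= 5.3711 KB
BDP = 44000 bits (5500 bytes)


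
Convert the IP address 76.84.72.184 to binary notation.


76 = 01001100
84 = 01010100
72 = 01001000
184 = 10111000
Binary: 01001100.01010100.01001000.10111000


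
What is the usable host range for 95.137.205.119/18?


Network: 95.137.192.0
Broadcast: 95.137.255.255
First usable = network + 1
Last usable = broadcast - 1
Range: 95.137.192.1 to 95.137.255.254


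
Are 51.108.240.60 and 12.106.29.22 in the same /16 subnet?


Mask: 255.255.0.0
51.108.240.60 AND mask = 51.108.0.0
12.106.29.22 AND mask = 12.106.0.0
No, different subnets (51.108.0.0 vs 12.106.0.0)


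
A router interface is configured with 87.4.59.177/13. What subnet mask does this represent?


/13 means 13 network bits, 19 host bits
Binary: 11111111111110000000000000000000
Mask: 255.248.0.0


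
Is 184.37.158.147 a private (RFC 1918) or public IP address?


RFC 1918 private ranges:
  10.0.0.0/8 (10.0.0.0 - 10.255.255.255)
  172.16.0.0/12 (172.16.0.0 - 172.31.255.255)
  192.168.0.0/16 (192.168.0.0 - 192.168.255.255)
Public (not in any RFC 1918 range)


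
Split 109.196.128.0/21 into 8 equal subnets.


New prefix = 21 + 3 = 24
Each subnet has 256 addresses
  109.196.128.0/24
  109.196.129.0/24
  109.196.130.0/24
  109.196.131.0/24
  109.196.132.0/24
  109.196.133.0/24
  109.196.134.0/24
  109.196.135.0/24
Subnets: 109.196.128.0/24, 109.196.129.0/24, 109.196.130.0/24, 109.196.131.0/24, 109.196.132.0/24, 109.196.133.0/24, 109.196.134.0/24, 109.196.135.0/24


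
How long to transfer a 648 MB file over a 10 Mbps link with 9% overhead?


Effective throughput = 10 * (1 - 9/100) = 9.1 Mbps
File size in Mb = 648 * 8 = 5184 Mb
Time = 5184 / 9.1
Time = 569.6703 seconds


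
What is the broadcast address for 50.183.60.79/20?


Network: 50.183.48.0/20
Host bits = 12
Set all host bits to 1:
Broadcast: 50.183.63.255


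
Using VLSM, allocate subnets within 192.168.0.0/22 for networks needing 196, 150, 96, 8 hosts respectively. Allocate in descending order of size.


196 hosts -> /24 (254 usable): 192.168.0.0/24
150 hosts -> /24 (254 usable): 192.168.1.0/24
96 hosts -> /25 (126 usable): 192.168.2.0/25
8 hosts -> /28 (14 usable): 192.168.2.128/28
Allocation: 192.168.0.0/24 (196 hosts, 254 usable); 192.168.1.0/24 (150 hosts, 254 usable); 192.168.2.0/25 (96 hosts, 126 usable); 192.168.2.128/28 (8 hosts, 14 usable)


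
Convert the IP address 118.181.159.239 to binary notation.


118 = 01110110
181 = 10110101
159 = 10011111
239 = 11101111
Binary: 01110110.10110101.10011111.11101111


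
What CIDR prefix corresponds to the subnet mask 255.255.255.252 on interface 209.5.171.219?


Binary: 11111111.11111111.11111111.11111100
Count leading 1s
Prefix: /30


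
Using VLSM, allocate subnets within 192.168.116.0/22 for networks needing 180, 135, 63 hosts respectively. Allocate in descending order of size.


180 hosts -> /24 (254 usable): 192.168.116.0/24
135 hosts -> /24 (254 usable): 192.168.117.0/24
63 hosts -> /25 (126 usable): 192.168.118.0/25
Allocation: 192.168.116.0/24 (180 hosts, 254 usable); 192.168.117.0/24 (135 hosts, 254 usable); 192.168.118.0/25 (63 hosts, 126 usable)


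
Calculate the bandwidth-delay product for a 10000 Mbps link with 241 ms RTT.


BDP = bandwidth * RTT
= 10000 Mbps * 241 ms
= 10000 * 1e6 * 241 / 1000 bits
= 2410000000 bits
= 301250000 bytes
= 294189.4531 KB
BDP = 2410000000 bits (301250000 bytes)


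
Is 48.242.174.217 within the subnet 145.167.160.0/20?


Subnet network: 145.167.160.0
Test IP AND mask: 48.242.160.0
No, 48.242.174.217 is not in 145.167.160.0/20


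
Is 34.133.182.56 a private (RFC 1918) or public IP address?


RFC 1918 private ranges:
  10.0.0.0/8 (10.0.0.0 - 10.255.255.255)
  172.16.0.0/12 (172.16.0.0 - 172.31.255.255)
  192.168.0.0/16 (192.168.0.0 - 192.168.255.255)
Public (not in any RFC 1918 range)


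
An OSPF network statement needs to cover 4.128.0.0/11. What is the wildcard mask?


Subnet mask: 255.224.0.0
Wildcard = 255.255.255.255 - subnet mask
255 - 255 = 0
255 - 224 = 31
255 - 0 = 255
255 - 0 = 255
Wildcard: 0.31.255.255


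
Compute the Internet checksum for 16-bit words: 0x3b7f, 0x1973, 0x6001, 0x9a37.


Sum all words (with carry folding):
+ 0x3b7f = 0x3b7f
+ 0x1973 = 0x54f2
+ 0x6001 = 0xb4f3
+ 0x9a37 = 0x4f2b
One's complement: ~0x4f2b
Checksum = 0xb0d4


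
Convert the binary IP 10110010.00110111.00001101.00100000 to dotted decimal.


10110010 = 178
00110111 = 55
00001101 = 13
00100000 = 32
IP: 178.55.13.32


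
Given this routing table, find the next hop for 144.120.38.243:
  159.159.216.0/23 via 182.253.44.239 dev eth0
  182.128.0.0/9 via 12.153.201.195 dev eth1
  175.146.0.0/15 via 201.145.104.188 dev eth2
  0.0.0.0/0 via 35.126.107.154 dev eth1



Longest prefix match for 144.120.38.243:
  /23 159.159.216.0: no
  /9 182.128.0.0: no
  /15 175.146.0.0: no
  /0 0.0.0.0: MATCH
Selected: next-hop 35.126.107.154 via eth1 (matched /0)


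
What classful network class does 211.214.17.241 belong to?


First octet: 211
Binary: 11010011
110xxxxx -> Class C (192-223)
Class C, default mask 255.255.255.0 (/24)


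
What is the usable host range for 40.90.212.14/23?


Network: 40.90.212.0
Broadcast: 40.90.213.255
First usable = network + 1
Last usable = broadcast - 1
Range: 40.90.212.1 to 40.90.213.254


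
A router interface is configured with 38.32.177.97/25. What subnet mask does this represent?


/25 means 25 network bits, 7 host bits
Binary: 11111111111111111111111110000000
Mask: 255.255.255.128


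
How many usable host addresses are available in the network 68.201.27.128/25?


Host bits = 32 - 25 = 7
Total addresses = 2^7 = 128
Usable = total - 2 (network and broadcast)
Usable hosts: 126


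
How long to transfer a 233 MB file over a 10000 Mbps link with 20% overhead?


Effective throughput = 10000 * (1 - 20/100) = 8000 Mbps
File size in Mb = 233 * 8 = 1864 Mb
Time = 1864 / 8000
Time = 0.233 seconds


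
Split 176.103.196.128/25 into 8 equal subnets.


New prefix = 25 + 3 = 28
Each subnet has 16 addresses
  176.103.196.128/28
  176.103.196.144/28
  176.103.196.160/28
  176.103.196.176/28
  176.103.196.192/28
  176.103.196.208/28
  176.103.196.224/28
  176.103.196.240/28
Subnets: 176.103.196.128/28, 176.103.196.144/28, 176.103.196.160/28, 176.103.196.176/28, 176.103.196.192/28, 176.103.196.208/28, 176.103.196.224/28, 176.103.196.240/28


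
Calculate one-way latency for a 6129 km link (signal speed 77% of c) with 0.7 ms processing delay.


Speed = 0.77 * 3e5 km/s = 231000 km/s
Propagation delay = 6129 / 231000 = 0.0265 s = 26.5325 ms
Processing delay = 0.7 ms
Total one-way latency = 27.2325 ms


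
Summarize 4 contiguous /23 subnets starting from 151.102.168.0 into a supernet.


Original prefix: /23
Number of subnets: 4 = 2^2
New prefix = 23 - 2 = 21
Supernet: 151.102.168.0/21


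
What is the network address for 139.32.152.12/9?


IP:   10001011.00100000.10011000.00001100
Mask: 11111111.10000000.00000000.00000000
AND operation:
Net:  10001011.00000000.00000000.00000000
Network: 139.0.0.0/9


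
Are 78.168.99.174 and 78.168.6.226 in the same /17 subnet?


Mask: 255.255.128.0
78.168.99.174 AND mask = 78.168.0.0
78.168.6.226 AND mask = 78.168.0.0
Yes, same subnet (78.168.0.0)


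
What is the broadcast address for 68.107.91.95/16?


Network: 68.107.0.0/16
Host bits = 16
Set all host bits to 1:
Broadcast: 68.107.255.255


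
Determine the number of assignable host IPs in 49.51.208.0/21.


Host bits = 32 - 21 = 11
Total addresses = 2^11 = 2048
Usable = total - 2 (network and broadcast)
Usable hosts: 2046


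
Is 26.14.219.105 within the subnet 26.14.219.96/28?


Subnet network: 26.14.219.96
Test IP AND mask: 26.14.219.96
Yes, 26.14.219.105 is in 26.14.219.96/28


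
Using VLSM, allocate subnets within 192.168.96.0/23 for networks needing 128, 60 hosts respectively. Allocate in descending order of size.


128 hosts -> /24 (254 usable): 192.168.96.0/24
60 hosts -> /26 (62 usable): 192.168.97.0/26
Allocation: 192.168.96.0/24 (128 hosts, 254 usable); 192.168.97.0/26 (60 hosts, 62 usable)


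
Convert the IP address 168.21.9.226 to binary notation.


168 = 10101000
21 = 00010101
9 = 00001001
226 = 11100010
Binary: 10101000.00010101.00001001.11100010


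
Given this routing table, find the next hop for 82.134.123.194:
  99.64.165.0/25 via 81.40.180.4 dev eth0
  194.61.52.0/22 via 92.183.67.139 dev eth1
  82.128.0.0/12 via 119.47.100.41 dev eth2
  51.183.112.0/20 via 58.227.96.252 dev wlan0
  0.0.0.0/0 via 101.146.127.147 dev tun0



Longest prefix match for 82.134.123.194:
  /25 99.64.165.0: no
  /22 194.61.52.0: no
  /12 82.128.0.0: MATCH
  /20 51.183.112.0: no
  /0 0.0.0.0: MATCH
Selected: next-hop 119.47.100.41 via eth2 (matched /12)


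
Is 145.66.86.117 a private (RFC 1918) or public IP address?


RFC 1918 private ranges:
  10.0.0.0/8 (10.0.0.0 - 10.255.255.255)
  172.16.0.0/12 (172.16.0.0 - 172.31.255.255)
  192.168.0.0/16 (192.168.0.0 - 192.168.255.255)
Public (not in any RFC 1918 range)


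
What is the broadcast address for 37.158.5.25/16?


Network: 37.158.0.0/16
Host bits = 16
Set all host bits to 1:
Broadcast: 37.158.255.255


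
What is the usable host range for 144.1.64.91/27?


Network: 144.1.64.64
Broadcast: 144.1.64.95
First usable = network + 1
Last usable = broadcast - 1
Range: 144.1.64.65 to 144.1.64.94


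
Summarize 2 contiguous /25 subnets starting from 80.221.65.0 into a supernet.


Original prefix: /25
Number of subnets: 2 = 2^1
New prefix = 25 - 1 = 24
Supernet: 80.221.65.0/24


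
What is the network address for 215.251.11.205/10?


IP:   11010111.11111011.00001011.11001101
Mask: 11111111.11000000.00000000.00000000
AND operation:
Net:  11010111.11000000.00000000.00000000
Network: 215.192.0.0/10


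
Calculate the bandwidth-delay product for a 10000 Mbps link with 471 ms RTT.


BDP = bandwidth * RTT
= 10000 Mbps * 471 ms
= 10000 * 1e6 * 471 / 1000 bits
= 4710000000 bits
= 588750000 bytes
= 574951.1719 KB
BDP = 4710000000 bits (588750000 bytes)


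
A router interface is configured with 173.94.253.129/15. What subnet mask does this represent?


/15 means 15 network bits, 17 host bits
Binary: 11111111111111100000000000000000
Mask: 255.254.0.0


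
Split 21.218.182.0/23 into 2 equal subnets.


New prefix = 23 + 1 = 24
Each subnet has 256 addresses
  21.218.182.0/24
  21.218.183.0/24
Subnets: 21.218.182.0/24, 21.218.183.0/24


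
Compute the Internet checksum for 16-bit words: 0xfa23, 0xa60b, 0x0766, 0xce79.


Sum all words (with carry folding):
+ 0xfa23 = 0xfa23
+ 0xa60b = 0xa02f
+ 0x0766 = 0xa795
+ 0xce79 = 0x760f
One's complement: ~0x760f
Checksum = 0x89f0


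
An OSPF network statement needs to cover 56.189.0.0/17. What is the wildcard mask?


Subnet mask: 255.255.128.0
Wildcard = 255.255.255.255 - subnet mask
255 - 255 = 0
255 - 255 = 0
255 - 128 = 127
255 - 0 = 255
Wildcard: 0.0.127.255


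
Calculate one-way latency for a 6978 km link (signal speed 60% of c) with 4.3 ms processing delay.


Speed = 0.6 * 3e5 km/s = 180000 km/s
Propagation delay = 6978 / 180000 = 0.0388 s = 38.7667 ms
Processing delay = 4.3 ms
Total one-way latency = 43.0667 ms


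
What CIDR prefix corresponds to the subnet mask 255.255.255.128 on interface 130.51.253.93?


Binary: 11111111.11111111.11111111.10000000
Count leading 1s
Prefix: /25


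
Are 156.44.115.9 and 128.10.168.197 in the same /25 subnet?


Mask: 255.255.255.128
156.44.115.9 AND mask = 156.44.115.0
128.10.168.197 AND mask = 128.10.168.128
No, different subnets (156.44.115.0 vs 128.10.168.128)


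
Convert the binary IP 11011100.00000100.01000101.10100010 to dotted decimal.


11011100 = 220
00000100 = 4
01000101 = 69
10100010 = 162
IP: 220.4.69.162


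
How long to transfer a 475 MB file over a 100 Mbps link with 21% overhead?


Effective throughput = 100 * (1 - 21/100) = 79 Mbps
File size in Mb = 475 * 8 = 3800 Mb
Time = 3800 / 79
Time = 48.1013 seconds


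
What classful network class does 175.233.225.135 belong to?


First octet: 175
Binary: 10101111
10xxxxxx -> Class B (128-191)
Class B, default mask 255.255.0.0 (/16)


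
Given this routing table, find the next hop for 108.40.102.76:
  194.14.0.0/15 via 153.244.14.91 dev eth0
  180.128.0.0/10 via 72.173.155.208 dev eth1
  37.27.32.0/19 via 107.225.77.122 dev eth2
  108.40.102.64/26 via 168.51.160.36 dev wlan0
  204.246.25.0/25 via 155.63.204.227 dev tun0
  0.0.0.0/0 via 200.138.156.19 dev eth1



Longest prefix match for 108.40.102.76:
  /15 194.14.0.0: no
  /10 180.128.0.0: no
  /19 37.27.32.0: no
  /26 108.40.102.64: MATCH
  /25 204.246.25.0: no
  /0 0.0.0.0: MATCH
Selected: next-hop 168.51.160.36 via wlan0 (matched /26)


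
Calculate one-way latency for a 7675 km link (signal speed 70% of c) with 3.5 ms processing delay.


Speed = 0.7 * 3e5 km/s = 210000 km/s
Propagation delay = 7675 / 210000 = 0.0365 s = 36.5476 ms
Processing delay = 3.5 ms
Total one-way latency = 40.0476 ms


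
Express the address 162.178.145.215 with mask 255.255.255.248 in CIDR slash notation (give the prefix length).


Binary: 11111111.11111111.11111111.11111000
Count leading 1s
Prefix: /29


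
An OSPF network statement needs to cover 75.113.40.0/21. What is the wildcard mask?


Subnet mask: 255.255.248.0
Wildcard = 255.255.255.255 - subnet mask
255 - 255 = 0
255 - 255 = 0
255 - 248 = 7
255 - 0 = 255
Wildcard: 0.0.7.255


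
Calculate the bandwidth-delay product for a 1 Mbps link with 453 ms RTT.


BDP = bandwidth * RTT
= 1 Mbps * 453 ms
= 1 * 1e6 * 453 / 1000 bits
= 453000 bits
= 56625 bytes
= 55.2979 KB
BDP = 453000 bits (56625 bytes)


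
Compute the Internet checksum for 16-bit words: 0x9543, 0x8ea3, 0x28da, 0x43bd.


Sum all words (with carry folding):
+ 0x9543 = 0x9543
+ 0x8ea3 = 0x23e7
+ 0x28da = 0x4cc1
+ 0x43bd = 0x907e
One's complement: ~0x907e
Checksum = 0x6f81


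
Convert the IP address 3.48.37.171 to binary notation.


3 = 00000011
48 = 00110000
37 = 00100101
171 = 10101011
Binary: 00000011.00110000.00100101.10101011


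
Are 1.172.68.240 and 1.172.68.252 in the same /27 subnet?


Mask: 255.255.255.224
1.172.68.240 AND mask = 1.172.68.224
1.172.68.252 AND mask = 1.172.68.224
Yes, same subnet (1.172.68.224)


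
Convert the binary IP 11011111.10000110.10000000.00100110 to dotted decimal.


11011111 = 223
10000110 = 134
10000000 = 128
00100110 = 38
IP: 223.134.128.38


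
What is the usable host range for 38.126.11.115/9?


Network: 38.0.0.0
Broadcast: 38.127.255.255
First usable = network + 1
Last usable = broadcast - 1
Range: 38.0.0.1 to 38.127.255.254


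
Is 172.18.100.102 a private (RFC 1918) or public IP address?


RFC 1918 private ranges:
  10.0.0.0/8 (10.0.0.0 - 10.255.255.255)
  172.16.0.0/12 (172.16.0.0 - 172.31.255.255)
  192.168.0.0/16 (192.168.0.0 - 192.168.255.255)
Private (in 172.16.0.0/12)


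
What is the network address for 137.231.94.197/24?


IP:   10001001.11100111.01011110.11000101
Mask: 11111111.11111111.11111111.00000000
AND operation:
Net:  10001001.11100111.01011110.00000000
Network: 137.231.94.0/24


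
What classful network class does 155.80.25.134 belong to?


First octet: 155
Binary: 10011011
10xxxxxx -> Class B (128-191)
Class B, default mask 255.255.0.0 (/16)


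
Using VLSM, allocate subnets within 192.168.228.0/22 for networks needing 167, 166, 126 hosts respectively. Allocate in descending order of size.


167 hosts -> /24 (254 usable): 192.168.228.0/24
166 hosts -> /24 (254 usable): 192.168.229.0/24
126 hosts -> /25 (126 usable): 192.168.230.0/25
Allocation: 192.168.228.0/24 (167 hosts, 254 usable); 192.168.229.0/24 (166 hosts, 254 usable); 192.168.230.0/25 (126 hosts, 126 usable)


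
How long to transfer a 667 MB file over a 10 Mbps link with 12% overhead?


Effective throughput = 10 * (1 - 12/100) = 8.8 Mbps
File size in Mb = 667 * 8 = 5336 Mb
Time = 5336 / 8.8
Time = 606.3636 seconds


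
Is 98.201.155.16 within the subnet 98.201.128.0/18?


Subnet network: 98.201.128.0
Test IP AND mask: 98.201.128.0
Yes, 98.201.155.16 is in 98.201.128.0/18


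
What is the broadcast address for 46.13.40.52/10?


Network: 46.0.0.0/10
Host bits = 22
Set all host bits to 1:
Broadcast: 46.63.255.255


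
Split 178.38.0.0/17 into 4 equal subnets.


New prefix = 17 + 2 = 19
Each subnet has 8192 addresses
  178.38.0.0/19
  178.38.32.0/19
  178.38.64.0/19
  178.38.96.0/19
Subnets: 178.38.0.0/19, 178.38.32.0/19, 178.38.64.0/19, 178.38.96.0/19


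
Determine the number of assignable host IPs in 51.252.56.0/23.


Host bits = 32 - 23 = 9
Total addresses = 2^9 = 512
Usable = total - 2 (network and broadcast)
Usable hosts: 510


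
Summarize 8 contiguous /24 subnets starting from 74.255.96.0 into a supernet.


Original prefix: /24
Number of subnets: 8 = 2^3
New prefix = 24 - 3 = 21
Supernet: 74.255.96.0/21


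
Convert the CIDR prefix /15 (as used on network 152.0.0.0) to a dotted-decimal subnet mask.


/15 means 15 network bits, 17 host bits
Binary: 11111111111111100000000000000000
Mask: 255.254.0.0


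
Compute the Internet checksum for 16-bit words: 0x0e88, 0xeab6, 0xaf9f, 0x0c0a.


Sum all words (with carry folding):
+ 0x0e88 = 0x0e88
+ 0xeab6 = 0xf93e
+ 0xaf9f = 0xa8de
+ 0x0c0a = 0xb4e8
One's complement: ~0xb4e8
Checksum = 0x4b17


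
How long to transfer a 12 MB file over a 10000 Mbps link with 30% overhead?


Effective throughput = 10000 * (1 - 30/100) = 7000 Mbps
File size in Mb = 12 * 8 = 96 Mb
Time = 96 / 7000
Time = 0.0137 seconds


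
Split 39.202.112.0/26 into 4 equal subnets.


New prefix = 26 + 2 = 28
Each subnet has 16 addresses
  39.202.112.0/28
  39.202.112.16/28
  39.202.112.32/28
  39.202.112.48/28
Subnets: 39.202.112.0/28, 39.202.112.16/28, 39.202.112.32/28, 39.202.112.48/28


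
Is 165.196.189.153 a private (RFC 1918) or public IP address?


RFC 1918 private ranges:
  10.0.0.0/8 (10.0.0.0 - 10.255.255.255)
  172.16.0.0/12 (172.16.0.0 - 172.31.255.255)
  192.168.0.0/16 (192.168.0.0 - 192.168.255.255)
Public (not in any RFC 1918 range)


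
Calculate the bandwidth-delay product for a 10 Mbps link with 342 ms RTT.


BDP = bandwidth * RTT
= 10 Mbps * 342 ms
= 10 * 1e6 * 342 / 1000 bits
= 3420000 bits
= 427500 bytes
= 417.4805 KB
BDP = 3420000 bits (427500 bytes)


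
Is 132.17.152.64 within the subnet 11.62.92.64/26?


Subnet network: 11.62.92.64
Test IP AND mask: 132.17.152.64
No, 132.17.152.64 is not in 11.62.92.64/26


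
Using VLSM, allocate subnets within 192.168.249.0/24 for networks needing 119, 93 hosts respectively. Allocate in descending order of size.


119 hosts -> /25 (126 usable): 192.168.249.0/25
93 hosts -> /25 (126 usable): 192.168.249.128/25
Allocation: 192.168.249.0/25 (119 hosts, 126 usable); 192.168.249.128/25 (93 hosts, 126 usable)


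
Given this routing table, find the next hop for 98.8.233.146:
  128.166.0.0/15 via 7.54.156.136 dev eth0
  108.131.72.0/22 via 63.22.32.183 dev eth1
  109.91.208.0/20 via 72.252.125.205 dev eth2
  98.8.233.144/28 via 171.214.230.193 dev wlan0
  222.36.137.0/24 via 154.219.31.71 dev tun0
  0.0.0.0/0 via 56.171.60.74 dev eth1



Longest prefix match for 98.8.233.146:
  /15 128.166.0.0: no
  /22 108.131.72.0: no
  /20 109.91.208.0: no
  /28 98.8.233.144: MATCH
  /24 222.36.137.0: no
  /0 0.0.0.0: MATCH
Selected: next-hop 171.214.230.193 via wlan0 (matched /28)


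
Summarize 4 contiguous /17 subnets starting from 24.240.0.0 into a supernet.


Original prefix: /17
Number of subnets: 4 = 2^2
New prefix = 17 - 2 = 15
Supernet: 24.240.0.0/15


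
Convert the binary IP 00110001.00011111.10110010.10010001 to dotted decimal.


00110001 = 49
00011111 = 31
10110010 = 178
10010001 = 145
IP: 49.31.178.145


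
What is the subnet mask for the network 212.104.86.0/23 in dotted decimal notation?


/23 means 23 network bits, 9 host bits
Binary: 11111111111111111111111000000000
Mask: 255.255.254.0


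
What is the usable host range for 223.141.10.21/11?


Network: 223.128.0.0
Broadcast: 223.159.255.255
First usable = network + 1
Last usable = broadcast - 1
Range: 223.128.0.1 to 223.159.255.254


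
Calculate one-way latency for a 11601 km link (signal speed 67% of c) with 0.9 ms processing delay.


Speed = 0.67 * 3e5 km/s = 201000 km/s
Propagation delay = 11601 / 201000 = 0.0577 s = 57.7164 ms
Processing delay = 0.9 ms
Total one-way latency = 58.6164 ms


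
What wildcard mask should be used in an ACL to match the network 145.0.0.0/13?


Subnet mask: 255.248.0.0
Wildcard = 255.255.255.255 - subnet mask
255 - 255 = 0
255 - 248 = 7
255 - 0 = 255
255 - 0 = 255
Wildcard: 0.7.255.255


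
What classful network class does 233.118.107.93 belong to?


First octet: 233
Binary: 11101001
1110xxxx -> Class D (224-239)
Class D (multicast), default mask N/A


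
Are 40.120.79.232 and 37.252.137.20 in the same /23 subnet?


Mask: 255.255.254.0
40.120.79.232 AND mask = 40.120.78.0
37.252.137.20 AND mask = 37.252.136.0
No, different subnets (40.120.78.0 vs 37.252.136.0)


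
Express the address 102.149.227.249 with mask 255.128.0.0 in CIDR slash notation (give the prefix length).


Binary: 11111111.10000000.00000000.00000000
Count leading 1s
Prefix: /9


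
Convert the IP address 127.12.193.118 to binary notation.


127 = 01111111
12 = 00001100
193 = 11000001
118 = 01110110
Binary: 01111111.00001100.11000001.01110110


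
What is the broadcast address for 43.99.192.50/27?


Network: 43.99.192.32/27
Host bits = 5
Set all host bits to 1:
Broadcast: 43.99.192.63


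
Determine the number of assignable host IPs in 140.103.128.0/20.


Host bits = 32 - 20 = 12
Total addresses = 2^12 = 4096
Usable = total - 2 (network and broadcast)
Usable hosts: 4094


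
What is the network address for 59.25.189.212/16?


IP:   00111011.00011001.10111101.11010100
Mask: 11111111.11111111.00000000.00000000
AND operation:
Net:  00111011.00011001.00000000.00000000
Network: 59.25.0.0/16


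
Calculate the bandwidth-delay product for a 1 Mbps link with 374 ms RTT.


BDP = bandwidth * RTT
= 1 Mbps * 374 ms
= 1 * 1e6 * 374 / 1000 bits
= 374000 bits
= 46750 bytes
= 45.6543 KB
BDP = 374000 bits (46750 bytes)


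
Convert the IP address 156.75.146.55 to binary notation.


156 = 10011100
75 = 01001011
146 = 10010010
55 = 00110111
Binary: 10011100.01001011.10010010.00110111


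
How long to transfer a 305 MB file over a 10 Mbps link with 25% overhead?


Effective throughput = 10 * (1 - 25/100) = 7.5 Mbps
File size in Mb = 305 * 8 = 2440 Mb
Time = 2440 / 7.5
Time = 325.3333 seconds


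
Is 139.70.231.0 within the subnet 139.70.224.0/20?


Subnet network: 139.70.224.0
Test IP AND mask: 139.70.224.0
Yes, 139.70.231.0 is in 139.70.224.0/20


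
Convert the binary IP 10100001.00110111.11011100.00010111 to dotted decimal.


10100001 = 161
00110111 = 55
11011100 = 220
00010111 = 23
IP: 161.55.220.23


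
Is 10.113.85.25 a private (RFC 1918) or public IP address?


RFC 1918 private ranges:
  10.0.0.0/8 (10.0.0.0 - 10.255.255.255)
  172.16.0.0/12 (172.16.0.0 - 172.31.255.255)
  192.168.0.0/16 (192.168.0.0 - 192.168.255.255)
Private (in 10.0.0.0/8)


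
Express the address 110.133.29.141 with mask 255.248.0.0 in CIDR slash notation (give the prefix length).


Binary: 11111111.11111000.00000000.00000000
Count leading 1s
Prefix: /13


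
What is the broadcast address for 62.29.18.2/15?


Network: 62.28.0.0/15
Host bits = 17
Set all host bits to 1:
Broadcast: 62.29.255.255


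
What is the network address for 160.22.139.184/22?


IP:   10100000.00010110.10001011.10111000
Mask: 11111111.11111111.11111100.00000000
AND operation:
Net:  10100000.00010110.10001000.00000000
Network: 160.22.136.0/22


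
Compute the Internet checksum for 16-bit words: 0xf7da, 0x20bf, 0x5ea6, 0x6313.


Sum all words (with carry folding):
+ 0xf7da = 0xf7da
+ 0x20bf = 0x189a
+ 0x5ea6 = 0x7740
+ 0x6313 = 0xda53
One's complement: ~0xda53
Checksum = 0x25ac


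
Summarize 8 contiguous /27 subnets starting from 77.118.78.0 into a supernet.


Original prefix: /27
Number of subnets: 8 = 2^3
New prefix = 27 - 3 = 24
Supernet: 77.118.78.0/24


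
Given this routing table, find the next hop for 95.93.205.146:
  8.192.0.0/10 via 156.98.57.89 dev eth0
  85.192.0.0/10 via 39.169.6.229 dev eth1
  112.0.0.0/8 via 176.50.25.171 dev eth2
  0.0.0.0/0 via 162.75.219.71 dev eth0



Longest prefix match for 95.93.205.146:
  /10 8.192.0.0: no
  /10 85.192.0.0: no
  /8 112.0.0.0: no
  /0 0.0.0.0: MATCH
Selected: next-hop 162.75.219.71 via eth0 (matched /0)


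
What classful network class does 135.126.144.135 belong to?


First octet: 135
Binary: 10000111
10xxxxxx -> Class B (128-191)
Class B, default mask 255.255.0.0 (/16)


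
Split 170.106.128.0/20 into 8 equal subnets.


New prefix = 20 + 3 = 23
Each subnet has 512 addresses
  170.106.128.0/23
  170.106.130.0/23
  170.106.132.0/23
  170.106.134.0/23
  170.106.136.0/23
  170.106.138.0/23
  170.106.140.0/23
  170.106.142.0/23
Subnets: 170.106.128.0/23, 170.106.130.0/23, 170.106.132.0/23, 170.106.134.0/23, 170.106.136.0/23, 170.106.138.0/23, 170.106.140.0/23, 170.106.142.0/23


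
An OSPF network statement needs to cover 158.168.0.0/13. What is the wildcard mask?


Subnet mask: 255.248.0.0
Wildcard = 255.255.255.255 - subnet mask
255 - 255 = 0
255 - 248 = 7
255 - 0 = 255
255 - 0 = 255
Wildcard: 0.7.255.255


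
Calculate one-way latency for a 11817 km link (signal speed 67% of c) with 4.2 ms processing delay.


Speed = 0.67 * 3e5 km/s = 201000 km/s
Propagation delay = 11817 / 201000 = 0.0588 s = 58.791 ms
Processing delay = 4.2 ms
Total one-way latency = 62.991 ms


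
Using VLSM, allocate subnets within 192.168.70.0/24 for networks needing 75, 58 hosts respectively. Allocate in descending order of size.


75 hosts -> /25 (126 usable): 192.168.70.0/25
58 hosts -> /26 (62 usable): 192.168.70.128/26
Allocation: 192.168.70.0/25 (75 hosts, 126 usable); 192.168.70.128/26 (58 hosts, 62 usable)


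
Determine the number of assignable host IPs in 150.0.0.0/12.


Host bits = 32 - 12 = 20
Total addresses = 2^20 = 1048576
Usable = total - 2 (network and broadcast)
Usable hosts: 1048574


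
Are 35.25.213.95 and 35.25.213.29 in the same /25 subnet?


Mask: 255.255.255.128
35.25.213.95 AND mask = 35.25.213.0
35.25.213.29 AND mask = 35.25.213.0
Yes, same subnet (35.25.213.0)


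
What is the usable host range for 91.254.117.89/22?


Network: 91.254.116.0
Broadcast: 91.254.119.255
First usable = network + 1
Last usable = broadcast - 1
Range: 91.254.116.1 to 91.254.119.254


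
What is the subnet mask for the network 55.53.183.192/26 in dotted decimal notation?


/26 means 26 network bits, 6 host bits
Binary: 11111111111111111111111111000000
Mask: 255.255.255.192


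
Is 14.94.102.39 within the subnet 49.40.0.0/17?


Subnet network: 49.40.0.0
Test IP AND mask: 14.94.0.0
No, 14.94.102.39 is not in 49.40.0.0/17


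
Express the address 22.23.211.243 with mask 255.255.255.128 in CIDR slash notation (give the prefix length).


Binary: 11111111.11111111.11111111.10000000
Count leading 1s
Prefix: /25


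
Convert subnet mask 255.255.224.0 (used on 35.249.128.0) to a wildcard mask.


Subnet mask: 255.255.224.0
Wildcard = 255.255.255.255 - subnet mask
255 - 255 = 0
255 - 255 = 0
255 - 224 = 31
255 - 0 = 255
Wildcard: 0.0.31.255


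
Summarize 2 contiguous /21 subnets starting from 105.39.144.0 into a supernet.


Original prefix: /21
Number of subnets: 2 = 2^1
New prefix = 21 - 1 = 20
Supernet: 105.39.144.0/20


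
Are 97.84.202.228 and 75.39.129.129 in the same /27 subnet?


Mask: 255.255.255.224
97.84.202.228 AND mask = 97.84.202.224
75.39.129.129 AND mask = 75.39.129.128
No, different subnets (97.84.202.224 vs 75.39.129.128)


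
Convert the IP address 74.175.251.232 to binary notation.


74 = 01001010
175 = 10101111
251 = 11111011
232 = 11101000
Binary: 01001010.10101111.11111011.11101000


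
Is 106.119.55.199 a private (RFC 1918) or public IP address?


RFC 1918 private ranges:
  10.0.0.0/8 (10.0.0.0 - 10.255.255.255)
  172.16.0.0/12 (172.16.0.0 - 172.31.255.255)
  192.168.0.0/16 (192.168.0.0 - 192.168.255.255)
Public (not in any RFC 1918 range)


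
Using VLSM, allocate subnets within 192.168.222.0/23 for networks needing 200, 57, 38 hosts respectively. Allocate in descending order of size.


200 hosts -> /24 (254 usable): 192.168.222.0/24
57 hosts -> /26 (62 usable): 192.168.223.0/26
38 hosts -> /26 (62 usable): 192.168.223.64/26
Allocation: 192.168.222.0/24 (200 hosts, 254 usable); 192.168.223.0/26 (57 hosts, 62 usable); 192.168.223.64/26 (38 hosts, 62 usable)


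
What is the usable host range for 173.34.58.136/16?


Network: 173.34.0.0
Broadcast: 173.34.255.255
First usable = network + 1
Last usable = broadcast - 1
Range: 173.34.0.1 to 173.34.255.254


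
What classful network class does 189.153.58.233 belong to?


First octet: 189
Binary: 10111101
10xxxxxx -> Class B (128-191)
Class B, default mask 255.255.0.0 (/16)


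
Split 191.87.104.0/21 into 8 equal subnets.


New prefix = 21 + 3 = 24
Each subnet has 256 addresses
  191.87.104.0/24
  191.87.105.0/24
  191.87.106.0/24
  191.87.107.0/24
  191.87.108.0/24
  191.87.109.0/24
  191.87.110.0/24
  191.87.111.0/24
Subnets: 191.87.104.0/24, 191.87.105.0/24, 191.87.106.0/24, 191.87.107.0/24, 191.87.108.0/24, 191.87.109.0/24, 191.87.110.0/24, 191.87.111.0/24


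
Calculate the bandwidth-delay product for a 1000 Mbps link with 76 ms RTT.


BDP = bandwidth * RTT
= 1000 Mbps * 76 ms
= 1000 * 1e6 * 76 / 1000 bits
= 76000000 bits
= 9500000 bytes
= 9277.3438 KB
BDP = 76000000 bits (9500000 bytes)


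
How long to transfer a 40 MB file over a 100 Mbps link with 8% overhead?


Effective throughput = 100 * (1 - 8/100) = 92 Mbps
File size in Mb = 40 * 8 = 320 Mb
Time = 320 / 92
Time = 3.4783 seconds


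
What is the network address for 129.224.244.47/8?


IP:   10000001.11100000.11110100.00101111
Mask: 11111111.00000000.00000000.00000000
AND operation:
Net:  10000001.00000000.00000000.00000000
Network: 129.0.0.0/8


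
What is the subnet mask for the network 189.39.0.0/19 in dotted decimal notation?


/19 means 19 network bits, 13 host bits
Binary: 11111111111111111110000000000000
Mask: 255.255.224.0
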